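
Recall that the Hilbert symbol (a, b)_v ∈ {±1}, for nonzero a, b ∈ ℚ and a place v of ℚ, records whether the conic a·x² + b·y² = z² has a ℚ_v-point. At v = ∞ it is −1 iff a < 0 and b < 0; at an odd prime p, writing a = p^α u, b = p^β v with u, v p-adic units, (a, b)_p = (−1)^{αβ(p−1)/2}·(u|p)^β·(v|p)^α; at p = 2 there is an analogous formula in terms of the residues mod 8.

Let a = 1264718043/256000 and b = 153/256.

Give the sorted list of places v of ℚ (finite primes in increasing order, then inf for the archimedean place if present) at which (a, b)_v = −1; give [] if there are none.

Mod squares: a ≡ 6670, b ≡ 17. Check v ∈ {∞, 2, 3, 5, 17, 23, 29}.
v=2: v_2(a)=-11, v_2(b)=-8; units ≡ 7, 1 (mod 8); ε·ε+αω+βω = 1·0+-11·0+-8·0 ≡ 0  ⇒  (a,b)_2 = +1.
v=∞: 6670 > 0 and 17 > 0  ⇒  (a,b)_∞ = +1.
v=5: a=5^-3·(≡1), b=5^0·(≡3) mod 5; (1|5)=+1, (3|5)=-1; (−1)^{-3·0·2}·(+1)^0·(-1)^-3 = -1.
v=23: a=23^1·(≡10), b=23^0·(≡5) mod 23; (10|23)=-1, (5|23)=-1; (−1)^{1·0·11}·(-1)^0·(-1)^1 = -1.
v=29: a=29^1·(≡11), b=29^0·(≡10) mod 29; (11|29)=-1, (10|29)=-1; (−1)^{1·0·14}·(-1)^0·(-1)^1 = -1.
v=3: a=3^8·(≡1), b=3^2·(≡2) mod 3; (1|3)=+1, (2|3)=-1; (−1)^{8·2·1}·(+1)^2·(-1)^8 = +1.
v=17: a=17^2·(≡7), b=17^1·(≡9) mod 17; (7|17)=-1, (9|17)=+1; (−1)^{2·1·8}·(-1)^1·(+1)^2 = -1.
Ram(6670, 17) = {5, 17, 23, 29}; no ℚ_5-point on the conic.

[5, 17, 23, 29]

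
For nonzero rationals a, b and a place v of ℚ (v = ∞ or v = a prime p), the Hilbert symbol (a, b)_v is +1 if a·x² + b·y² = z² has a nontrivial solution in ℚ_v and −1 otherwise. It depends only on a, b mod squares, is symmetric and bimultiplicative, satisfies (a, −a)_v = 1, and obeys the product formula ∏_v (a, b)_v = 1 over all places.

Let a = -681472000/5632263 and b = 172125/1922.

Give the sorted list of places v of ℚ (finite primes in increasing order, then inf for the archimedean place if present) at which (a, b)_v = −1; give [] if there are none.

[5, 17]

Mod squares: a ≡ -385, b ≡ 170. Check v ∈ {∞, 2, 3, 5, 7, 11, 13, 17, 23, 31}.
v=∞: -385 < 0 and 170 > 0  ⇒  (a,b)_∞ = +1.
v=2: v_2(a)=12, v_2(b)=-1; units ≡ 7, 5 (mod 8); ε·ε+αω+βω = 1·0+12·1+-1·0 ≡ 0  ⇒  (a,b)_2 = +1.
v=5: a=5^3·(≡3), b=5^3·(≡1) mod 5; (3|5)=-1, (1|5)=+1; (−1)^{3·3·2}·(-1)^3·(+1)^3 = -1.
v=13: a=13^-2·(≡8), b=13^0·(≡4) mod 13; (8|13)=-1, (4|13)=+1; (−1)^{-2·0·6}·(-1)^0·(+1)^-2 = +1.
v=31: a=31^0·(≡18), b=31^-2·(≡22) mod 31; (18|31)=+1, (22|31)=-1; (−1)^{0·-2·15}·(+1)^-2·(-1)^0 = +1.
v=3: a=3^-2·(≡2), b=3^4·(≡2) mod 3; (2|3)=-1, (2|3)=-1; (−1)^{-2·4·1}·(-1)^4·(-1)^-2 = +1.
v=11: a=11^3·(≡5), b=11^0·(≡1) mod 11; (5|11)=+1, (1|11)=+1; (−1)^{3·0·5}·(+1)^0·(+1)^3 = +1.
v=17: a=17^0·(≡3), b=17^1·(≡10) mod 17; (3|17)=-1, (10|17)=-1; (−1)^{0·1·8}·(-1)^1·(-1)^0 = -1.
v=7: a=7^-1·(≡1), b=7^0·(≡4) mod 7; (1|7)=+1, (4|7)=+1; (−1)^{-1·0·3}·(+1)^0·(+1)^-1 = +1.
v=23: a=23^-2·(≡16), b=23^0·(≡3) mod 23; (16|23)=+1, (3|23)=+1; (−1)^{-2·0·11}·(+1)^0·(+1)^-2 = +1.
|Ram(-385, 170)| = 2, even; anisotropic at {5, 17}.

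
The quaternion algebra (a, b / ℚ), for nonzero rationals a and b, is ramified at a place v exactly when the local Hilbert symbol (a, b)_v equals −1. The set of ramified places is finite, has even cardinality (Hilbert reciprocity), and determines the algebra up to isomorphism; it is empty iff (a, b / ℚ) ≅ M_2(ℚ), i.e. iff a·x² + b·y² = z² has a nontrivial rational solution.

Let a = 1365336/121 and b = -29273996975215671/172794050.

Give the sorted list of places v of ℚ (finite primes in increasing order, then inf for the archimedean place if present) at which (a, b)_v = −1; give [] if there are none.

[2, 53]

Mod squares: a ≡ 86, b ≡ -4558. Check v ∈ {∞, 2, 3, 5, 7, 11, 13, 43, 53}.
v=11: a=11^-2·(≡5), b=11^-2·(≡10) mod 11; (5|11)=+1, (10|11)=-1; (−1)^{-2·-2·5}·(+1)^-2·(-1)^-2 = +1.
v=7: a=7^2·(≡2), b=7^6·(≡6) mod 7; (2|7)=+1, (6|7)=-1; (−1)^{2·6·3}·(+1)^6·(-1)^2 = +1.
v=13: a=13^0·(≡6), b=13^-4·(≡2) mod 13; (6|13)=-1, (2|13)=-1; (−1)^{0·-4·6}·(-1)^-4·(-1)^0 = +1.
v=∞: 86 > 0 and -4558 < 0  ⇒  (a,b)_∞ = +1.
v=43: a=43^1·(≡30), b=43^3·(≡6) mod 43; (30|43)=-1, (6|43)=+1; (−1)^{1·3·21}·(-1)^3·(+1)^1 = +1.
v=2: v_2(a)=3, v_2(b)=-1; units ≡ 3, 1 (mod 8); ε·ε+αω+βω = 1·0+3·0+-1·1 ≡ 1  ⇒  (a,b)_2 = -1.
v=53: a=53^0·(≡32), b=53^1·(≡23) mod 53; (32|53)=-1, (23|53)=-1; (−1)^{0·1·26}·(-1)^1·(-1)^0 = -1.
v=3: a=3^4·(≡2), b=3^10·(≡2) mod 3; (2|3)=-1, (2|3)=-1; (−1)^{4·10·1}·(-1)^10·(-1)^4 = +1.
v=5: a=5^0·(≡1), b=5^-2·(≡2) mod 5; (1|5)=+1, (2|5)=-1; (−1)^{0·-2·2}·(+1)^-2·(-1)^0 = +1.
Ram(86, -4558) = {2, 53}; no ℚ_2-point on the conic.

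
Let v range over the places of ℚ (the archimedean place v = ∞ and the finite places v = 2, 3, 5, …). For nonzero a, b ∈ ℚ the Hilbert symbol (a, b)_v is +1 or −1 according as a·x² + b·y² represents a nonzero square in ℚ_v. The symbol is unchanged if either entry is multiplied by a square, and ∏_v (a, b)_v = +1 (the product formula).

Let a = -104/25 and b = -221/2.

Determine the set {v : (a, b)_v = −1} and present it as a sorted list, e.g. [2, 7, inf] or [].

Mod squares: a ≡ -26, b ≡ -442. Check v ∈ {∞, 2, 5, 13, 17}.
v=5: a=5^-2·(≡1), b=5^0·(≡2) mod 5; (1|5)=+1, (2|5)=-1; (−1)^{-2·0·2}·(+1)^0·(-1)^-2 = +1.
v=17: a=17^0·(≡4), b=17^1·(≡2) mod 17; (4|17)=+1, (2|17)=+1; (−1)^{0·1·8}·(+1)^1·(+1)^0 = +1.
v=13: a=13^1·(≡8), b=13^1·(≡11) mod 13; (8|13)=-1, (11|13)=-1; (−1)^{1·1·6}·(-1)^1·(-1)^1 = +1.
v=∞: -26 < 0 and -442 < 0  ⇒  (a,b)_∞ = -1.
v=2: v_2(a)=3, v_2(b)=-1; units ≡ 3, 3 (mod 8); ε·ε+αω+βω = 1·1+3·1+-1·1 ≡ 1  ⇒  (a,b)_2 = -1.
Ram(-26, -442) = {2, ∞}; no ℚ_2-point on the conic.

[2, inf]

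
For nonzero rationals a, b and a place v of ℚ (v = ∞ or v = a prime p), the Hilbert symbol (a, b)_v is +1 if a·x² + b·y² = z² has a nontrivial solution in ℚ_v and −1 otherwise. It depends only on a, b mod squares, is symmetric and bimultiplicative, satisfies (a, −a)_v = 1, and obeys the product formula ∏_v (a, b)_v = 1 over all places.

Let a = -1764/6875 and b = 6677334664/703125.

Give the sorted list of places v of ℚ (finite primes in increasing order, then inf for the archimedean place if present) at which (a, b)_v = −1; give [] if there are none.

[2, 17]

Mod squares: a ≡ -11, b ≡ 170. Check v ∈ {∞, 2, 3, 5, 7, 11, 13, 17}.
v=17: a=17^0·(≡3), b=17^1·(≡11) mod 17; (3|17)=-1, (11|17)=-1; (−1)^{0·1·8}·(-1)^1·(-1)^0 = -1.
v=11: a=11^-1·(≡2), b=11^2·(≡3) mod 11; (2|11)=-1, (3|11)=+1; (−1)^{-1·2·5}·(-1)^2·(+1)^-1 = +1.
v=2: v_2(a)=2, v_2(b)=3; units ≡ 5, 5 (mod 8); ε·ε+αω+βω = 0·0+2·1+3·1 ≡ 1  ⇒  (a,b)_2 = -1.
v=5: a=5^-4·(≡1), b=5^-7·(≡1) mod 5; (1|5)=+1, (1|5)=+1; (−1)^{-4·-7·2}·(+1)^-7·(+1)^-4 = +1.
v=3: a=3^2·(≡1), b=3^-2·(≡2) mod 3; (1|3)=+1, (2|3)=-1; (−1)^{2·-2·1}·(+1)^-2·(-1)^2 = +1.
v=13: a=13^0·(≡11), b=13^2·(≡3) mod 13; (11|13)=-1, (3|13)=+1; (−1)^{0·2·6}·(-1)^2·(+1)^0 = +1.
v=∞: -11 < 0 and 170 > 0  ⇒  (a,b)_∞ = +1.
v=7: a=7^2·(≡6), b=7^4·(≡2) mod 7; (6|7)=-1, (2|7)=+1; (−1)^{2·4·3}·(-1)^4·(+1)^2 = +1.
|Ram(-11, 170)| = 2, even; anisotropic at {2, 17}.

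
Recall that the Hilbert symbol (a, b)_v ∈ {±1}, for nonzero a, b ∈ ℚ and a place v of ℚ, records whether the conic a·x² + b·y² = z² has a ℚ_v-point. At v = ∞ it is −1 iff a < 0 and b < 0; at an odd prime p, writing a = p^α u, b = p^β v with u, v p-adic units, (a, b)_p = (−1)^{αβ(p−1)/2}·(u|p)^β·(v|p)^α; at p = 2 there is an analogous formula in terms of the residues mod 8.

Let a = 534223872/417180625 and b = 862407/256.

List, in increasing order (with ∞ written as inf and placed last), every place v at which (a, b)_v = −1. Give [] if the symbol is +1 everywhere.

Mod squares: a ≡ 7, b ≡ 7. Check v ∈ {∞, 2, 3, 5, 7, 13, 19, 43}.
v=7: a=7^3·(≡4), b=7^1·(≡2) mod 7; (4|7)=+1, (2|7)=+1; (−1)^{3·1·3}·(+1)^1·(+1)^3 = -1.
v=19: a=19^-2·(≡16), b=19^0·(≡6) mod 19; (16|19)=+1, (6|19)=+1; (−1)^{-2·0·9}·(+1)^0·(+1)^-2 = +1.
v=5: a=5^-4·(≡3), b=5^0·(≡2) mod 5; (3|5)=-1, (2|5)=-1; (−1)^{-4·0·2}·(-1)^0·(-1)^-4 = +1.
v=2: v_2(a)=10, v_2(b)=-8; units ≡ 7, 7 (mod 8); ε·ε+αω+βω = 1·1+10·0+-8·0 ≡ 1  ⇒  (a,b)_2 = -1.
v=3: a=3^2·(≡1), b=3^6·(≡1) mod 3; (1|3)=+1, (1|3)=+1; (−1)^{2·6·1}·(+1)^6·(+1)^2 = +1.
v=∞: 7 > 0 and 7 > 0  ⇒  (a,b)_∞ = +1.
v=43: a=43^-2·(≡32), b=43^0·(≡22) mod 43; (32|43)=-1, (22|43)=-1; (−1)^{-2·0·21}·(-1)^0·(-1)^-2 = +1.
v=13: a=13^2·(≡2), b=13^2·(≡8) mod 13; (2|13)=-1, (8|13)=-1; (−1)^{2·2·6}·(-1)^2·(-1)^2 = +1.
(7, 7 / ℚ) ramifies at {2, 7}: a division algebra.

[2, 7]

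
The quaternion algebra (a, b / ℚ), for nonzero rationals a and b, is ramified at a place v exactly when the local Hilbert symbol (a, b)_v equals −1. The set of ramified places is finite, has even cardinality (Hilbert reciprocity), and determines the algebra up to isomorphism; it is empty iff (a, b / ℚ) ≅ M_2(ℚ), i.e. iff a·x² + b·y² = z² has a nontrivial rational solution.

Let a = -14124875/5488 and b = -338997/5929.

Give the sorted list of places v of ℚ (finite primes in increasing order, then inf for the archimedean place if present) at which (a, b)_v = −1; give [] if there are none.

(a, b) ≡ (-13685, -1173) mod (ℚ^×)²; places V = {2, 3, 5, 7, 11, 17, 23, ∞}.
(a,b)_23: α=1, u≡13; β=1, v≡13 (mod 23); (13|23)=+1, (13|23)=+1; sign (−1)^1·+1^1·+1^1 = -1.
(a,b)_5: α=3, u≡2; β=0, v≡2 (mod 5); (2|5)=-1, (2|5)=-1; sign (−1)^0·-1^0·-1^3 = -1.
(a,b)_7: α=-3, u≡6; β=-2, v≡3 (mod 7); (6|7)=-1, (3|7)=-1; sign (−1)^0·-1^-2·-1^-3 = -1.
(a,b)_17: α=3, u≡12; β=3, v≡13 (mod 17); (12|17)=-1, (13|17)=+1; sign (−1)^0·-1^3·+1^3 = -1.
(a,b)_∞: sgn(-13685)=−, sgn(-1173)=−, so -1.
(a,b)_11: α=0, u≡6; β=-2, v≡9 (mod 11); (6|11)=-1, (9|11)=+1; sign (−1)^0·-1^-2·+1^0 = +1.
(a,b)_2: α=-4, β=0; u≡3, v≡3 (mod 8); ε(u)ε(v)=1·1, αω(v)=-4·1, βω(u)=0·1; sum ≡ 1  ⇒  -1.
(a,b)_3: α=0, u≡1; β=1, v≡2 (mod 3); (1|3)=+1, (2|3)=-1; sign (−1)^0·+1^1·-1^0 = +1.
|Ram(-13685, -1173)| = 6, even; anisotropic at {2, 5, 7, 17, 23, ∞}.

[2, 5, 7, 17, 23, inf]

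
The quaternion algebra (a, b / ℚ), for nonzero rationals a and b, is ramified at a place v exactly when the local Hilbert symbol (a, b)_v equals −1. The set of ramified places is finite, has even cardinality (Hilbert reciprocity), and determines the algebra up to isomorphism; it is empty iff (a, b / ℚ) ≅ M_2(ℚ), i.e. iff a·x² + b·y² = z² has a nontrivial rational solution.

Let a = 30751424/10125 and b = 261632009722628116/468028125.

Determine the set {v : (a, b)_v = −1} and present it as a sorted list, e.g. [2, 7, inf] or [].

Mod squares: a ≡ 55, b ≡ 1416545. Check v ∈ {∞, 2, 3, 5, 11, 13, 19, 31, 37, 43}.
v=3: a=3^-4·(≡1), b=3^-4·(≡2) mod 3; (1|3)=+1, (2|3)=-1; (−1)^{-4·-4·1}·(+1)^-4·(-1)^-4 = +1.
v=37: a=37^0·(≡24), b=37^1·(≡7) mod 37; (24|37)=-1, (7|37)=+1; (−1)^{0·1·18}·(-1)^1·(+1)^0 = -1.
v=11: a=11^3·(≡3), b=11^6·(≡5) mod 11; (3|11)=+1, (5|11)=+1; (−1)^{3·6·5}·(+1)^6·(+1)^3 = +1.
v=∞: 55 > 0 and 1416545 > 0  ⇒  (a,b)_∞ = +1.
v=13: a=13^0·(≡12), b=13^1·(≡9) mod 13; (12|13)=+1, (9|13)=+1; (−1)^{0·1·6}·(+1)^1·(+1)^0 = +1.
v=2: v_2(a)=6, v_2(b)=2; units ≡ 7, 1 (mod 8); ε·ε+αω+βω = 1·0+6·0+2·0 ≡ 0  ⇒  (a,b)_2 = +1.
v=5: a=5^-3·(≡4), b=5^-5·(≡4) mod 5; (4|5)=+1, (4|5)=+1; (−1)^{-3·-5·2}·(+1)^-5·(+1)^-3 = +1.
v=31: a=31^0·(≡17), b=31^1·(≡25) mod 31; (17|31)=-1, (25|31)=+1; (−1)^{0·1·15}·(-1)^1·(+1)^0 = -1.
v=43: a=43^0·(≡3), b=43^-2·(≡42) mod 43; (3|43)=-1, (42|43)=-1; (−1)^{0·-2·21}·(-1)^-2·(-1)^0 = +1.
v=19: a=19^2·(≡6), b=19^5·(≡15) mod 19; (6|19)=+1, (15|19)=-1; (−1)^{2·5·9}·(+1)^5·(-1)^2 = +1.
Ram(55, 1416545) = {31, 37}; no ℚ_31-point on the conic.

[31, 37]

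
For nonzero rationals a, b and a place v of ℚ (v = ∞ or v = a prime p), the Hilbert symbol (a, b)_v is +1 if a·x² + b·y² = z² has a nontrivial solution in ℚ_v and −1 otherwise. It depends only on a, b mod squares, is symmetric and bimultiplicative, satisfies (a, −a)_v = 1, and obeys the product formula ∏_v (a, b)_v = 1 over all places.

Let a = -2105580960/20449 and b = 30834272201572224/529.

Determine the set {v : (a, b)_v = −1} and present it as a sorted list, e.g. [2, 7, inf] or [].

[]

Mod squares: a ≡ -6090, b ≡ 36366. Check v ∈ {∞, 2, 3, 5, 7, 11, 13, 19, 23, 29}.
v=7: a=7^5·(≡3), b=7^4·(≡4) mod 7; (3|7)=-1, (4|7)=+1; (−1)^{5·4·3}·(-1)^4·(+1)^5 = +1.
v=∞: -6090 < 0 and 36366 > 0  ⇒  (a,b)_∞ = +1.
v=3: a=3^3·(≡1), b=3^9·(≡2) mod 3; (1|3)=+1, (2|3)=-1; (−1)^{3·9·1}·(+1)^9·(-1)^3 = +1.
v=2: v_2(a)=5, v_2(b)=7; units ≡ 3, 7 (mod 8); ε·ε+αω+βω = 1·1+5·0+7·1 ≡ 0  ⇒  (a,b)_2 = +1.
v=23: a=23^0·(≡20), b=23^-2·(≡4) mod 23; (20|23)=-1, (4|23)=+1; (−1)^{0·-2·11}·(-1)^-2·(+1)^0 = +1.
v=19: a=19^0·(≡17), b=19^1·(≡18) mod 19; (17|19)=+1, (18|19)=-1; (−1)^{0·1·9}·(+1)^1·(-1)^0 = +1.
v=29: a=29^1·(≡4), b=29^3·(≡9) mod 29; (4|29)=+1, (9|29)=+1; (−1)^{1·3·14}·(+1)^3·(+1)^1 = +1.
v=13: a=13^-2·(≡6), b=13^0·(≡11) mod 13; (6|13)=-1, (11|13)=-1; (−1)^{-2·0·6}·(-1)^0·(-1)^-2 = +1.
v=5: a=5^1·(≡2), b=5^0·(≡1) mod 5; (2|5)=-1, (1|5)=+1; (−1)^{1·0·2}·(-1)^0·(+1)^1 = +1.
v=11: a=11^-2·(≡3), b=11^1·(≡2) mod 11; (3|11)=+1, (2|11)=-1; (−1)^{-2·1·5}·(+1)^1·(-1)^-2 = +1.
Every local symbol is +1, so the conic -6090·x² + 36366·y² = z² has ℚ_v-points for all v and hence a ℚ-point; (a, b / ℚ) ≅ M_2(ℚ).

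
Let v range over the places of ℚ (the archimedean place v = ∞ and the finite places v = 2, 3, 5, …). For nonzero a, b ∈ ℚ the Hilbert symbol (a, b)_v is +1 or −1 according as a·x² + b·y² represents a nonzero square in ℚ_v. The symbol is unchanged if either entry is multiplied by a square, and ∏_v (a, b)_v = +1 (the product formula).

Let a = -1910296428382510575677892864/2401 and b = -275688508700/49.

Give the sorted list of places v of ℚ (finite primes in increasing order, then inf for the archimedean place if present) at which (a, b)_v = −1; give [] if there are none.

[23, inf]

(a, b) ≡ (-12121, -5423) mod (ℚ^×)²; places V = {2, 3, 5, 7, 11, 17, 23, 29, 31, ∞}.
(a,b)_17: α=3, u≡1; β=1, v≡4 (mod 17); (1|17)=+1, (4|17)=+1; sign (−1)^0·+1^1·+1^3 = +1.
(a,b)_31: α=5, u≡12; β=2, v≡5 (mod 31); (12|31)=-1, (5|31)=+1; sign (−1)^0·-1^2·+1^5 = +1.
(a,b)_11: α=2, u≡3; β=1, v≡6 (mod 11); (3|11)=+1, (6|11)=-1; sign (−1)^0·+1^1·-1^2 = +1.
(a,b)_23: α=5, u≡9; β=2, v≡10 (mod 23); (9|23)=+1, (10|23)=-1; sign (−1)^0·+1^2·-1^5 = -1.
(a,b)_∞: sgn(-12121)=−, sgn(-5423)=−, so -1.
(a,b)_29: α=2, u≡25; β=1, v≡7 (mod 29); (25|29)=+1, (7|29)=+1; sign (−1)^0·+1^1·+1^2 = +1.
(a,b)_5: α=0, u≡1; β=2, v≡3 (mod 5); (1|5)=+1, (3|5)=-1; sign (−1)^0·+1^2·-1^0 = +1.
(a,b)_7: α=-4, u≡3; β=-2, v≡4 (mod 7); (3|7)=-1, (4|7)=+1; sign (−1)^0·-1^-2·+1^-4 = +1.
(a,b)_3: α=4, u≡2; β=0, v≡1 (mod 3); (2|3)=-1, (1|3)=+1; sign (−1)^0·-1^0·+1^4 = +1.
(a,b)_2: α=8, β=2; u≡7, v≡1 (mod 8); ε(u)ε(v)=1·0, αω(v)=8·0, βω(u)=2·0; sum ≡ 0  ⇒  +1.
|Ram(-12121, -5423)| = 2, even; anisotropic at {23, ∞}.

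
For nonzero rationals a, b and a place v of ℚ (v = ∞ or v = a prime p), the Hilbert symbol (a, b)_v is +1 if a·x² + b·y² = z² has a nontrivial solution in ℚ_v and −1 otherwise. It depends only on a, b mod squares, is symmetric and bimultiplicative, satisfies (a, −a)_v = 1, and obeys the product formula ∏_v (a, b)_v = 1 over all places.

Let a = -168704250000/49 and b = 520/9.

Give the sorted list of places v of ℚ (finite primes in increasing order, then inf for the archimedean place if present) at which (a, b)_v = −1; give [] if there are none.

(a, b) ≡ (-33, 130) mod (ℚ^×)²; places V = {2, 3, 5, 7, 11, 13, ∞}.
(a,b)_∞: sgn(-33)=−, sgn(130)=+, so +1.
(a,b)_7: α=-2, u≡1; β=0, v≡1 (mod 7); (1|7)=+1, (1|7)=+1; sign (−1)^0·+1^0·+1^-2 = +1.
(a,b)_11: α=3, u≡6; β=0, v≡4 (mod 11); (6|11)=-1, (4|11)=+1; sign (−1)^0·-1^0·+1^3 = +1.
(a,b)_13: α=2, u≡11; β=1, v≡3 (mod 13); (11|13)=-1, (3|13)=+1; sign (−1)^0·-1^1·+1^2 = -1.
(a,b)_5: α=6, u≡2; β=1, v≡1 (mod 5); (2|5)=-1, (1|5)=+1; sign (−1)^0·-1^1·+1^6 = -1.
(a,b)_3: α=1, u≡1; β=-2, v≡1 (mod 3); (1|3)=+1, (1|3)=+1; sign (−1)^0·+1^-2·+1^1 = +1.
(a,b)_2: α=4, β=3; u≡7, v≡1 (mod 8); ε(u)ε(v)=1·0, αω(v)=4·0, βω(u)=3·0; sum ≡ 0  ⇒  +1.
Ram(-33, 130) = {5, 13}; no ℚ_5-point on the conic.

[5, 13]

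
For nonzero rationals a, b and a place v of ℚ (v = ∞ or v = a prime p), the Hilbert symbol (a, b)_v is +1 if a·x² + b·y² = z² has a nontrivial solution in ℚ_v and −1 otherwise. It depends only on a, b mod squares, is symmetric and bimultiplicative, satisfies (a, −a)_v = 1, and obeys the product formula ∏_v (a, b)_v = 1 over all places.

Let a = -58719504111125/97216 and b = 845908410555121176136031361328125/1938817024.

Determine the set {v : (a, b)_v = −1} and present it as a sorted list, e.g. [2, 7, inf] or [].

(a, b) ≡ (-509795, 795685) mod (ℚ^×)²; places V = {2, 3, 5, 7, 11, 13, 17, 19, 23, 31, 37, 43, ∞}.
(a,b)_11: α=1, u≡1; β=1, v≡8 (mod 11); (1|11)=+1, (8|11)=-1; sign (−1)^1·+1^1·-1^1 = +1.
(a,b)_43: α=0, u≡21; β=-2, v≡6 (mod 43); (21|43)=+1, (6|43)=+1; sign (−1)^0·+1^-2·+1^0 = +1.
(a,b)_3: α=0, u≡1; β=4, v≡1 (mod 3); (1|3)=+1, (1|3)=+1; sign (−1)^0·+1^4·+1^0 = +1.
(a,b)_5: α=3, u≡1; β=9, v≡3 (mod 5); (1|5)=+1, (3|5)=-1; sign (−1)^0·+1^9·-1^3 = -1.
(a,b)_13: α=1, u≡6; β=2, v≡11 (mod 13); (6|13)=-1, (11|13)=-1; sign (−1)^0·-1^2·-1^1 = -1.
(a,b)_31: α=-1, u≡20; β=0, v≡19 (mod 31); (20|31)=+1, (19|31)=+1; sign (−1)^0·+1^0·+1^-1 = +1.
(a,b)_∞: sgn(-509795)=−, sgn(795685)=+, so +1.
(a,b)_7: α=-2, u≡1; β=4, v≡4 (mod 7); (1|7)=+1, (4|7)=+1; sign (−1)^0·+1^4·+1^-2 = +1.
(a,b)_19: α=2, u≡18; β=0, v≡8 (mod 19); (18|19)=-1, (8|19)=-1; sign (−1)^0·-1^0·-1^2 = +1.
(a,b)_37: α=2, u≡16; β=5, v≡24 (mod 37); (16|37)=+1, (24|37)=-1; sign (−1)^0·+1^5·-1^2 = +1.
(a,b)_2: α=-6, β=-20; u≡5, v≡5 (mod 8); ε(u)ε(v)=0·0, αω(v)=-6·1, βω(u)=-20·1; sum ≡ 0  ⇒  +1.
(a,b)_17: α=2, u≡4; β=5, v≡9 (mod 17); (4|17)=+1, (9|17)=+1; sign (−1)^0·+1^5·+1^2 = +1.
(a,b)_23: α=1, u≡5; β=3, v≡18 (mod 23); (5|23)=-1, (18|23)=+1; sign (−1)^1·-1^3·+1^1 = +1.
|Ram(-509795, 795685)| = 2, even; anisotropic at {5, 13}.

[5, 13]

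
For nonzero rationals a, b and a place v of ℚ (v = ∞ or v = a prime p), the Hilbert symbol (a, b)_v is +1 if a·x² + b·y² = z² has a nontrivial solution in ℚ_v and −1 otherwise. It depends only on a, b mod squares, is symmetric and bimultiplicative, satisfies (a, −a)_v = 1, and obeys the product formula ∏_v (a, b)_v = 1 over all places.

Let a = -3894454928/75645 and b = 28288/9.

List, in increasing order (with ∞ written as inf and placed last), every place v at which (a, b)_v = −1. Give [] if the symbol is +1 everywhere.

Mod squares: a ≡ -146965, b ≡ 442. Check v ∈ {∞, 2, 3, 5, 7, 13, 17, 19, 41}.
v=∞: -146965 < 0 and 442 > 0  ⇒  (a,b)_∞ = +1.
v=3: a=3^-2·(≡2), b=3^-2·(≡1) mod 3; (2|3)=-1, (1|3)=+1; (−1)^{-2·-2·1}·(-1)^-2·(+1)^-2 = +1.
v=19: a=19^1·(≡7), b=19^0·(≡6) mod 19; (7|19)=+1, (6|19)=+1; (−1)^{1·0·9}·(+1)^0·(+1)^1 = +1.
v=41: a=41^-2·(≡25), b=41^0·(≡18) mod 41; (25|41)=+1, (18|41)=+1; (−1)^{-2·0·20}·(+1)^0·(+1)^-2 = +1.
v=13: a=13^3·(≡11), b=13^1·(≡2) mod 13; (11|13)=-1, (2|13)=-1; (−1)^{3·1·6}·(-1)^1·(-1)^3 = +1.
v=17: a=17^1·(≡2), b=17^1·(≡13) mod 17; (2|17)=+1, (13|17)=+1; (−1)^{1·1·8}·(+1)^1·(+1)^1 = +1.
v=5: a=5^-1·(≡3), b=5^0·(≡2) mod 5; (3|5)=-1, (2|5)=-1; (−1)^{-1·0·2}·(-1)^0·(-1)^-1 = -1.
v=2: v_2(a)=4, v_2(b)=7; units ≡ 3, 5 (mod 8); ε·ε+αω+βω = 1·0+4·1+7·1 ≡ 1  ⇒  (a,b)_2 = -1.
v=7: a=7^3·(≡3), b=7^0·(≡4) mod 7; (3|7)=-1, (4|7)=+1; (−1)^{3·0·3}·(-1)^0·(+1)^3 = +1.
Ram(-146965, 442) = {2, 5}; no ℚ_2-point on the conic.

[2, 5]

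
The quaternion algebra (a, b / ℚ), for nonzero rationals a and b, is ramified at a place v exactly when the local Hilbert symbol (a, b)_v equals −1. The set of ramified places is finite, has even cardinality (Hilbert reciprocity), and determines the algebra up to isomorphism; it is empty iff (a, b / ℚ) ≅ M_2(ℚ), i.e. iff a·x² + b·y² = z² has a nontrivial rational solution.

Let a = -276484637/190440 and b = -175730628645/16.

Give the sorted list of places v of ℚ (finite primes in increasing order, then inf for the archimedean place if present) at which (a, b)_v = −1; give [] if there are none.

[11, 13, 19, inf]

(a, b) ≡ (-27170, -5) mod (ℚ^×)²; places V = {2, 3, 5, 11, 13, 19, 23, 29, ∞}.
(a,b)_23: α=-2, u≡12; β=2, v≡2 (mod 23); (12|23)=+1, (2|23)=+1; sign (−1)^0·+1^2·+1^-2 = +1.
(a,b)_2: α=-3, β=-4; u≡7, v≡3 (mod 8); ε(u)ε(v)=1·1, αω(v)=-3·1, βω(u)=-4·0; sum ≡ 0  ⇒  +1.
(a,b)_5: α=-1, u≡1; β=1, v≡1 (mod 5); (1|5)=+1, (1|5)=+1; sign (−1)^0·+1^1·+1^-1 = +1.
(a,b)_3: α=-2, u≡1; β=2, v≡1 (mod 3); (1|3)=+1, (1|3)=+1; sign (−1)^0·+1^2·+1^-2 = +1.
(a,b)_29: α=2, u≡14; β=0, v≡13 (mod 29); (14|29)=-1, (13|29)=+1; sign (−1)^0·-1^0·+1^2 = +1.
(a,b)_11: α=3, u≡1; β=2, v≡6 (mod 11); (1|11)=+1, (6|11)=-1; sign (−1)^0·+1^2·-1^3 = -1.
(a,b)_∞: sgn(-27170)=−, sgn(-5)=−, so -1.
(a,b)_19: α=1, u≡10; β=2, v≡3 (mod 19); (10|19)=-1, (3|19)=-1; sign (−1)^0·-1^2·-1^1 = -1.
(a,b)_13: α=1, u≡1; β=2, v≡8 (mod 13); (1|13)=+1, (8|13)=-1; sign (−1)^0·+1^2·-1^1 = -1.
(-27170, -5 / ℚ) ramifies at {11, 13, 19, ∞}: a division algebra.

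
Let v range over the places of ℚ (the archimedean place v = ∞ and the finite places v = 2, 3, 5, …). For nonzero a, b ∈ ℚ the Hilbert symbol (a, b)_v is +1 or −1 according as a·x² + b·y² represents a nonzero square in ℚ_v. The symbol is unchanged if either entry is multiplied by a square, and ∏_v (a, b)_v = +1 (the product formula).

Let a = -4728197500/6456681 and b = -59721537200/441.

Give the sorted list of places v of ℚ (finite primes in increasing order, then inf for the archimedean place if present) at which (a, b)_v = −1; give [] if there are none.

[13, 17, 37, inf]

(a, b) ≡ (-31, -155363) mod (ℚ^×)²; places V = {2, 3, 5, 7, 11, 13, 17, 19, 31, 37, ∞}.
(a,b)_7: α=-2, u≡2; β=-2, v≡2 (mod 7); (2|7)=+1, (2|7)=+1; sign (−1)^0·+1^-2·+1^-2 = +1.
(a,b)_∞: sgn(-31)=−, sgn(-155363)=−, so -1.
(a,b)_31: α=1, u≡11; β=2, v≡5 (mod 31); (11|31)=-1, (5|31)=+1; sign (−1)^0·-1^2·+1^1 = +1.
(a,b)_13: α=2, u≡6; β=1, v≡12 (mod 13); (6|13)=-1, (12|13)=+1; sign (−1)^0·-1^1·+1^2 = -1.
(a,b)_2: α=2, β=4; u≡1, v≡5 (mod 8); ε(u)ε(v)=0·0, αω(v)=2·1, βω(u)=4·0; sum ≡ 0  ⇒  +1.
(a,b)_11: α=-4, u≡7; β=0, v≡5 (mod 11); (7|11)=-1, (5|11)=+1; sign (−1)^0·-1^0·+1^-4 = +1.
(a,b)_37: α=0, u≡15; β=1, v≡5 (mod 37); (15|37)=-1, (5|37)=-1; sign (−1)^0·-1^1·-1^0 = -1.
(a,b)_19: α=2, u≡6; β=1, v≡14 (mod 19); (6|19)=+1, (14|19)=-1; sign (−1)^0·+1^1·-1^2 = +1.
(a,b)_3: α=-2, u≡2; β=-2, v≡1 (mod 3); (2|3)=-1, (1|3)=+1; sign (−1)^0·-1^-2·+1^-2 = +1.
(a,b)_5: α=4, u≡4; β=2, v≡2 (mod 5); (4|5)=+1, (2|5)=-1; sign (−1)^0·+1^2·-1^4 = +1.
(a,b)_17: α=0, u≡3; β=1, v≡11 (mod 17); (3|17)=-1, (11|17)=-1; sign (−1)^0·-1^1·-1^0 = -1.
(-31, -155363 / ℚ) ramifies at {13, 17, 37, ∞}: a division algebra.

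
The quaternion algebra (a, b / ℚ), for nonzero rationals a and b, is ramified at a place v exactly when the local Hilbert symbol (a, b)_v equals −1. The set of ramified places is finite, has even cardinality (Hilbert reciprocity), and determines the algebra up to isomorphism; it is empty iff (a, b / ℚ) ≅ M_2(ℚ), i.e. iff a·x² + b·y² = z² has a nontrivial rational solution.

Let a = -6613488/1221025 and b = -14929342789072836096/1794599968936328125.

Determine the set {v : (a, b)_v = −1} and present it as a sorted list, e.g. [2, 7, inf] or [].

(a, b) ≡ (-7, -1118) mod (ℚ^×)²; places V = {2, 3, 5, 7, 11, 13, 17, 43, ∞}.
(a,b)_2: α=4, β=9; u≡1, v≡1 (mod 8); ε(u)ε(v)=0·0, αω(v)=4·0, βω(u)=9·0; sum ≡ 0  ⇒  +1.
(a,b)_7: α=1, u≡6; β=4, v≡4 (mod 7); (6|7)=-1, (4|7)=+1; sign (−1)^0·-1^4·+1^1 = +1.
(a,b)_43: α=0, u≡15; β=1, v≡23 (mod 43); (15|43)=+1, (23|43)=+1; sign (−1)^0·+1^1·+1^0 = +1.
(a,b)_5: α=-2, u≡2; β=-8, v≡2 (mod 5); (2|5)=-1, (2|5)=-1; sign (−1)^0·-1^-8·-1^-2 = +1.
(a,b)_11: α=0, u≡3; β=-4, v≡4 (mod 11); (3|11)=+1, (4|11)=+1; sign (−1)^0·+1^-4·+1^0 = +1.
(a,b)_3: α=10, u≡2; β=24, v≡1 (mod 3); (2|3)=-1, (1|3)=+1; sign (−1)^0·-1^24·+1^10 = +1.
(a,b)_13: α=-2, u≡8; β=-1, v≡5 (mod 13); (8|13)=-1, (5|13)=-1; sign (−1)^0·-1^-1·-1^-2 = -1.
(a,b)_∞: sgn(-7)=−, sgn(-1118)=−, so -1.
(a,b)_17: α=-2, u≡10; β=-6, v≡13 (mod 17); (10|17)=-1, (13|17)=+1; sign (−1)^0·-1^-6·+1^-2 = +1.
Ram(-7, -1118) = {13, ∞}; no ℚ_13-point on the conic.

[13, inf]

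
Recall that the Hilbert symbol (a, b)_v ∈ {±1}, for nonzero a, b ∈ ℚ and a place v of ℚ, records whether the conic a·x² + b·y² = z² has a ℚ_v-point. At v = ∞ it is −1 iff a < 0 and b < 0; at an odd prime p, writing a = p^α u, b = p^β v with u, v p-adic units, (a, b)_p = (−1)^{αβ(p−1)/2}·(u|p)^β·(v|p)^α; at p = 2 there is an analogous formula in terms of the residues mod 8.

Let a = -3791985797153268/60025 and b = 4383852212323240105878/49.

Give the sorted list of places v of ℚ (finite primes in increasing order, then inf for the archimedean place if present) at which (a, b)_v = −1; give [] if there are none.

(a, b) ≡ (-37, 124982) mod (ℚ^×)²; places V = {2, 3, 5, 7, 11, 13, 19, 23, 37, ∞}.
(a,b)_7: α=-4, u≡5; β=-2, v≡2 (mod 7); (5|7)=-1, (2|7)=+1; sign (−1)^0·-1^-2·+1^-4 = +1.
(a,b)_19: α=2, u≡5; β=3, v≡7 (mod 19); (5|19)=+1, (7|19)=+1; sign (−1)^0·+1^3·+1^2 = +1.
(a,b)_13: α=2, u≡6; β=3, v≡11 (mod 13); (6|13)=-1, (11|13)=-1; sign (−1)^0·-1^3·-1^2 = -1.
(a,b)_37: α=1, u≡33; β=2, v≡21 (mod 37); (33|37)=+1, (21|37)=+1; sign (−1)^0·+1^2·+1^1 = +1.
(a,b)_3: α=8, u≡2; β=8, v≡2 (mod 3); (2|3)=-1, (2|3)=-1; sign (−1)^0·-1^8·-1^8 = +1.
(a,b)_5: α=-2, u≡2; β=0, v≡2 (mod 5); (2|5)=-1, (2|5)=-1; sign (−1)^0·-1^0·-1^-2 = +1.
(a,b)_2: α=2, β=1; u≡3, v≡3 (mod 8); ε(u)ε(v)=1·1, αω(v)=2·1, βω(u)=1·1; sum ≡ 0  ⇒  +1.
(a,b)_23: α=2, u≡16; β=3, v≡8 (mod 23); (16|23)=+1, (8|23)=+1; sign (−1)^0·+1^3·+1^2 = +1.
(a,b)_∞: sgn(-37)=−, sgn(124982)=+, so +1.
(a,b)_11: α=2, u≡10; β=3, v≡7 (mod 11); (10|11)=-1, (7|11)=-1; sign (−1)^0·-1^3·-1^2 = -1.
|Ram(-37, 124982)| = 2, even; anisotropic at {11, 13}.

[11, 13]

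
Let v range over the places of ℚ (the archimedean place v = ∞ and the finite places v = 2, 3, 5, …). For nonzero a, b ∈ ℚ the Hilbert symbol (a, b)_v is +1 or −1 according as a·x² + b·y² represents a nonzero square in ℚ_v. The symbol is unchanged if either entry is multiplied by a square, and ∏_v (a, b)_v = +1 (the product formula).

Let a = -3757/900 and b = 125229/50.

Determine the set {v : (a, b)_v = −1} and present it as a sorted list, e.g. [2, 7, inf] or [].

Mod squares: a ≡ -13, b ≡ 1482. Check v ∈ {∞, 2, 3, 5, 13, 17, 19}.
v=2: v_2(a)=-2, v_2(b)=-1; units ≡ 3, 5 (mod 8); ε·ε+αω+βω = 1·0+-2·1+-1·1 ≡ 1  ⇒  (a,b)_2 = -1.
v=∞: -13 < 0 and 1482 > 0  ⇒  (a,b)_∞ = +1.
v=5: a=5^-2·(≡3), b=5^-2·(≡2) mod 5; (3|5)=-1, (2|5)=-1; (−1)^{-2·-2·2}·(-1)^-2·(-1)^-2 = +1.
v=13: a=13^1·(≡12), b=13^3·(≡4) mod 13; (12|13)=+1, (4|13)=+1; (−1)^{1·3·6}·(+1)^3·(+1)^1 = +1.
v=3: a=3^-2·(≡2), b=3^1·(≡2) mod 3; (2|3)=-1, (2|3)=-1; (−1)^{-2·1·1}·(-1)^1·(-1)^-2 = -1.
v=17: a=17^2·(≡13), b=17^0·(≡10) mod 17; (13|17)=+1, (10|17)=-1; (−1)^{2·0·8}·(+1)^0·(-1)^2 = +1.
v=19: a=19^0·(≡17), b=19^1·(≡3) mod 19; (17|19)=+1, (3|19)=-1; (−1)^{0·1·9}·(+1)^1·(-1)^0 = +1.
Ram(-13, 1482) = {2, 3}; no ℚ_2-point on the conic.

[2, 3]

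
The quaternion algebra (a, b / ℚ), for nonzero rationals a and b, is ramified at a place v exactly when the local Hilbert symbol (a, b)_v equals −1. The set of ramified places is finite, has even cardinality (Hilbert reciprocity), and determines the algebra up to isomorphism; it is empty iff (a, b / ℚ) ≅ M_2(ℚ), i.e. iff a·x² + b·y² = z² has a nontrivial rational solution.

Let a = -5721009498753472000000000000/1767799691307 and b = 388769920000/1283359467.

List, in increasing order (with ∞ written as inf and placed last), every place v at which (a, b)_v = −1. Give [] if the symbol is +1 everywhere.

Mod squares: a ≡ -14421, b ≡ 759. Check v ∈ {∞, 2, 3, 5, 7, 11, 13, 19, 23, 37, 43}.
v=13: a=13^-2·(≡12), b=13^-2·(≡2) mod 13; (12|13)=+1, (2|13)=-1; (−1)^{-2·-2·6}·(+1)^-2·(-1)^-2 = +1.
v=11: a=11^5·(≡4), b=11^1·(≡1) mod 11; (4|11)=+1, (1|11)=+1; (−1)^{5·1·5}·(+1)^1·(+1)^5 = -1.
v=3: a=3^-21·(≡2), b=3^-1·(≡1) mod 3; (2|3)=-1, (1|3)=+1; (−1)^{-21·-1·1}·(-1)^-1·(+1)^-21 = +1.
v=23: a=23^3·(≡17), b=23^1·(≡21) mod 23; (17|23)=-1, (21|23)=-1; (−1)^{3·1·11}·(-1)^1·(-1)^3 = -1.
v=∞: -14421 < 0 and 759 > 0  ⇒  (a,b)_∞ = +1.
v=5: a=5^12·(≡4), b=5^4·(≡1) mod 5; (4|5)=+1, (1|5)=+1; (−1)^{12·4·2}·(+1)^4·(+1)^12 = +1.
v=2: v_2(a)=18, v_2(b)=10; units ≡ 3, 7 (mod 8); ε·ε+αω+βω = 1·1+18·0+10·1 ≡ 1  ⇒  (a,b)_2 = -1.
v=43: a=43^0·(≡18), b=43^-2·(≡22) mod 43; (18|43)=-1, (22|43)=-1; (−1)^{0·-2·21}·(-1)^-2·(-1)^0 = +1.
v=37: a=37^0·(≡11), b=37^-2·(≡24) mod 37; (11|37)=+1, (24|37)=-1; (−1)^{0·-2·18}·(+1)^-2·(-1)^0 = +1.
v=19: a=19^1·(≡9), b=19^0·(≡8) mod 19; (9|19)=+1, (8|19)=-1; (−1)^{1·0·9}·(+1)^0·(-1)^1 = -1.
v=7: a=7^4·(≡3), b=7^4·(≡5) mod 7; (3|7)=-1, (5|7)=-1; (−1)^{4·4·3}·(-1)^4·(-1)^4 = +1.
(-14421, 759 / ℚ) ramifies at {2, 11, 19, 23}: a division algebra.

[2, 11, 19, 23]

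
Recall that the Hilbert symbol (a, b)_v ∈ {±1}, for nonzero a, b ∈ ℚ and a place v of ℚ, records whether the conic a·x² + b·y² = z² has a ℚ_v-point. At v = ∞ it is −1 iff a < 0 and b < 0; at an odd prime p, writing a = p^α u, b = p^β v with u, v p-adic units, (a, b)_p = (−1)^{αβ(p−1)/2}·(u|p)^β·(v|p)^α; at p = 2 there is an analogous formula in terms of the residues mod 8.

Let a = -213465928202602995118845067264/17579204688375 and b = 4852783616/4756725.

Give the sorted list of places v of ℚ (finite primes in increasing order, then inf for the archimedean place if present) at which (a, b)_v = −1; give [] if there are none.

(a, b) ≡ (-611610, 1039186) mod (ℚ^×)²; places V = {2, 3, 5, 11, 19, 23, 29, 37, 41, ∞}.
(a,b)_∞: sgn(-611610)=−, sgn(1039186)=+, so +1.
(a,b)_41: α=4, u≡34; β=1, v≡40 (mod 41); (34|41)=-1, (40|41)=+1; sign (−1)^0·-1^1·+1^4 = -1.
(a,b)_19: α=3, u≡10; β=1, v≡2 (mod 19); (10|19)=-1, (2|19)=-1; sign (−1)^1·-1^1·-1^3 = -1.
(a,b)_23: α=8, u≡8; β=3, v≡17 (mod 23); (8|23)=+1, (17|23)=-1; sign (−1)^0·+1^3·-1^8 = +1.
(a,b)_11: α=-2, u≡3; β=0, v≡9 (mod 11); (3|11)=+1, (9|11)=+1; sign (−1)^0·+1^0·+1^-2 = +1.
(a,b)_5: α=-3, u≡3; β=-2, v≡4 (mod 5); (3|5)=-1, (4|5)=+1; sign (−1)^0·-1^-2·+1^-3 = +1.
(a,b)_2: α=17, β=9; u≡3, v≡1 (mod 8); ε(u)ε(v)=1·0, αω(v)=17·0, βω(u)=9·1; sum ≡ 1  ⇒  -1.
(a,b)_29: α=1, u≡9; β=-1, v≡2 (mod 29); (9|29)=+1, (2|29)=-1; sign (−1)^0·+1^-1·-1^1 = -1.
(a,b)_3: α=-19, u≡1; β=-8, v≡1 (mod 3); (1|3)=+1, (1|3)=+1; sign (−1)^0·+1^-8·+1^-19 = +1.
(a,b)_37: α=1, u≡3; β=0, v≡7 (mod 37); (3|37)=+1, (7|37)=+1; sign (−1)^0·+1^0·+1^1 = +1.
|Ram(-611610, 1039186)| = 4, even; anisotropic at {2, 19, 29, 41}.

[2, 19, 29, 41]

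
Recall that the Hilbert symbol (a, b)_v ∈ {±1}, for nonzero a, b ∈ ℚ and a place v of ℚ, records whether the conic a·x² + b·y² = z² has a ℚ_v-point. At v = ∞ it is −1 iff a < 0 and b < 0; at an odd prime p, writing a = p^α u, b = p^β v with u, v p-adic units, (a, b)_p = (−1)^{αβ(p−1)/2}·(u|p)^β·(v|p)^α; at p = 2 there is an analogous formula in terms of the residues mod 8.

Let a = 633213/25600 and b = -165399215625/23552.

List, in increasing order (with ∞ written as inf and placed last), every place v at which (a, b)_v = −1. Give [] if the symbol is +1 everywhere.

(a, b) ≡ (133, -260015) mod (ℚ^×)²; places V = {2, 3, 5, 7, 17, 19, 23, ∞}.
(a,b)_23: α=2, u≡1; β=-1, v≡20 (mod 23); (1|23)=+1, (20|23)=-1; sign (−1)^0·+1^-1·-1^2 = +1.
(a,b)_2: α=-10, β=-10; u≡5, v≡1 (mod 8); ε(u)ε(v)=0·0, αω(v)=-10·0, βω(u)=-10·1; sum ≡ 0  ⇒  +1.
(a,b)_∞: sgn(133)=+, sgn(-260015)=−, so +1.
(a,b)_19: α=1, u≡11; β=1, v≡8 (mod 19); (11|19)=+1, (8|19)=-1; sign (−1)^1·+1^1·-1^1 = +1.
(a,b)_7: α=1, u≡5; β=1, v≡1 (mod 7); (5|7)=-1, (1|7)=+1; sign (−1)^1·-1^1·+1^1 = +1.
(a,b)_17: α=0, u≡10; β=3, v≡10 (mod 17); (10|17)=-1, (10|17)=-1; sign (−1)^0·-1^3·-1^0 = -1.
(a,b)_5: α=-2, u≡2; β=5, v≡3 (mod 5); (2|5)=-1, (3|5)=-1; sign (−1)^0·-1^5·-1^-2 = -1.
(a,b)_3: α=2, u≡1; β=4, v≡1 (mod 3); (1|3)=+1, (1|3)=+1; sign (−1)^0·+1^4·+1^2 = +1.
(133, -260015 / ℚ) ramifies at {5, 17}: a division algebra.

[5, 17]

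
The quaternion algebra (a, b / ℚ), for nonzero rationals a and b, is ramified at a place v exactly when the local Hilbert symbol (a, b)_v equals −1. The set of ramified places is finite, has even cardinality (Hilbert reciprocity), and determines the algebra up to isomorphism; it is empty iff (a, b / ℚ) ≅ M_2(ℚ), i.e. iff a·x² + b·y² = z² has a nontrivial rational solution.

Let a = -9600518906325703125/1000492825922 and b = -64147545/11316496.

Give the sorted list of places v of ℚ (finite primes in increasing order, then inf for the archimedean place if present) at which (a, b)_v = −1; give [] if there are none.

[2, 5, 11, inf]

(a, b) ≡ (-5610, -6545) mod (ℚ^×)²; places V = {2, 3, 5, 7, 11, 17, 19, 23, 29, ∞}.
(a,b)_∞: sgn(-5610)=−, sgn(-6545)=−, so -1.
(a,b)_29: α=-8, u≡22; β=-4, v≡23 (mod 29); (22|29)=+1, (23|29)=+1; sign (−1)^0·+1^-4·+1^-8 = +1.
(a,b)_19: α=2, u≡10; β=0, v≡8 (mod 19); (10|19)=-1, (8|19)=-1; sign (−1)^0·-1^0·-1^2 = +1.
(a,b)_3: α=5, u≡2; β=4, v≡1 (mod 3); (2|3)=-1, (1|3)=+1; sign (−1)^0·-1^4·+1^5 = +1.
(a,b)_17: α=3, u≡3; β=1, v≡5 (mod 17); (3|17)=-1, (5|17)=-1; sign (−1)^0·-1^1·-1^3 = +1.
(a,b)_2: α=-1, β=-4; u≡3, v≡7 (mod 8); ε(u)ε(v)=1·1, αω(v)=-1·0, βω(u)=-4·1; sum ≡ 1  ⇒  -1.
(a,b)_7: α=2, u≡2; β=1, v≡5 (mod 7); (2|7)=+1, (5|7)=-1; sign (−1)^0·+1^1·-1^2 = +1.
(a,b)_11: α=1, u≡8; β=3, v≡10 (mod 11); (8|11)=-1, (10|11)=-1; sign (−1)^1·-1^3·-1^1 = -1.
(a,b)_23: α=2, u≡8; β=0, v≡20 (mod 23); (8|23)=+1, (20|23)=-1; sign (−1)^0·+1^0·-1^2 = +1.
(a,b)_5: α=7, u≡3; β=1, v≡1 (mod 5); (3|5)=-1, (1|5)=+1; sign (−1)^0·-1^1·+1^7 = -1.
Ram(-5610, -6545) = {2, 5, 11, ∞}; no ℚ_2-point on the conic.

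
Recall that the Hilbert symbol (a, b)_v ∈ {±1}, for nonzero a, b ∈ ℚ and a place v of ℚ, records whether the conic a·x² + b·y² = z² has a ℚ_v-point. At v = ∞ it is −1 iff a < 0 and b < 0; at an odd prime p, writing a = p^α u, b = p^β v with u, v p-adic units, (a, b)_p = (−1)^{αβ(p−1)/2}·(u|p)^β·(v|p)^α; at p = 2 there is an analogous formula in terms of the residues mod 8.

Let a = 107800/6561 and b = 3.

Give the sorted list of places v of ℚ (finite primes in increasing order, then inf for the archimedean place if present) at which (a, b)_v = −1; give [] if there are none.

[]

(a, b) ≡ (22, 3) mod (ℚ^×)²; places V = {2, 3, 5, 7, 11, ∞}.
(a,b)_7: α=2, u≡1; β=0, v≡3 (mod 7); (1|7)=+1, (3|7)=-1; sign (−1)^0·+1^0·-1^2 = +1.
(a,b)_∞: sgn(22)=+, sgn(3)=+, so +1.
(a,b)_2: α=3, β=0; u≡3, v≡3 (mod 8); ε(u)ε(v)=1·1, αω(v)=3·1, βω(u)=0·1; sum ≡ 0  ⇒  +1.
(a,b)_11: α=1, u≡2; β=0, v≡3 (mod 11); (2|11)=-1, (3|11)=+1; sign (−1)^0·-1^0·+1^1 = +1.
(a,b)_3: α=-8, u≡1; β=1, v≡1 (mod 3); (1|3)=+1, (1|3)=+1; sign (−1)^0·+1^1·+1^-8 = +1.
(a,b)_5: α=2, u≡2; β=0, v≡3 (mod 5); (2|5)=-1, (3|5)=-1; sign (−1)^0·-1^0·-1^2 = +1.
Every local symbol is +1, so the conic 22·x² + 3·y² = z² has ℚ_v-points for all v and hence a ℚ-point; (a, b / ℚ) ≅ M_2(ℚ).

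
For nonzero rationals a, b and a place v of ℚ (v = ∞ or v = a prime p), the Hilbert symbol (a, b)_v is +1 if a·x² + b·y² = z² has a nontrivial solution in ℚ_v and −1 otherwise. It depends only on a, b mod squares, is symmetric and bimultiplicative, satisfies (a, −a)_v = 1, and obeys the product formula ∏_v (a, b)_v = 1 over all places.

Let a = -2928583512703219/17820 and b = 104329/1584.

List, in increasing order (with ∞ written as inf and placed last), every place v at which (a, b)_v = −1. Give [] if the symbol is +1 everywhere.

[2, 11]

Mod squares: a ≡ -1045, b ≡ 11. Check v ∈ {∞, 2, 3, 5, 7, 11, 17, 19}.
v=2: v_2(a)=-2, v_2(b)=-4; units ≡ 3, 3 (mod 8); ε·ε+αω+βω = 1·1+-2·1+-4·1 ≡ 1  ⇒  (a,b)_2 = -1.
v=11: a=11^-1·(≡1), b=11^-1·(≡5) mod 11; (1|11)=+1, (5|11)=+1; (−1)^{-1·-1·5}·(+1)^-1·(+1)^-1 = -1.
v=17: a=17^6·(≡16), b=17^2·(≡7) mod 17; (16|17)=+1, (7|17)=-1; (−1)^{6·2·8}·(+1)^2·(-1)^6 = +1.
v=5: a=5^-1·(≡4), b=5^0·(≡1) mod 5; (4|5)=+1, (1|5)=+1; (−1)^{-1·0·2}·(+1)^0·(+1)^-1 = +1.
v=3: a=3^-4·(≡2), b=3^-2·(≡2) mod 3; (2|3)=-1, (2|3)=-1; (−1)^{-4·-2·1}·(-1)^-2·(-1)^-4 = +1.
v=7: a=7^2·(≡5), b=7^0·(≡4) mod 7; (5|7)=-1, (4|7)=+1; (−1)^{2·0·3}·(-1)^0·(+1)^2 = +1.
v=∞: -1045 < 0 and 11 > 0  ⇒  (a,b)_∞ = +1.
v=19: a=19^5·(≡10), b=19^2·(≡6) mod 19; (10|19)=-1, (6|19)=+1; (−1)^{5·2·9}·(-1)^2·(+1)^5 = +1.
Ram(-1045, 11) = {2, 11}; no ℚ_2-point on the conic.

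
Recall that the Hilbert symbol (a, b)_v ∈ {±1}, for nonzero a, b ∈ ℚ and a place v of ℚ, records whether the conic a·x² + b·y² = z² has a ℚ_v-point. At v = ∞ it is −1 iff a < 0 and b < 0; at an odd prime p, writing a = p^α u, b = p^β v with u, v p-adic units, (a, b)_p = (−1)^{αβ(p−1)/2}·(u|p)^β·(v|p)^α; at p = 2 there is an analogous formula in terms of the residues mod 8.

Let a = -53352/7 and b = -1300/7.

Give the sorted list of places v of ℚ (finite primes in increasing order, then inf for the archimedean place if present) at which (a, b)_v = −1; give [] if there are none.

(a, b) ≡ (-10374, -91) mod (ℚ^×)²; places V = {2, 3, 5, 7, 13, 19, ∞}.
(a,b)_∞: sgn(-10374)=−, sgn(-91)=−, so -1.
(a,b)_3: α=3, u≡1; β=0, v≡2 (mod 3); (1|3)=+1, (2|3)=-1; sign (−1)^0·+1^0·-1^3 = -1.
(a,b)_19: α=1, u≡6; β=0, v≡7 (mod 19); (6|19)=+1, (7|19)=+1; sign (−1)^0·+1^0·+1^1 = +1.
(a,b)_2: α=3, β=2; u≡5, v≡5 (mod 8); ε(u)ε(v)=0·0, αω(v)=3·1, βω(u)=2·1; sum ≡ 1  ⇒  -1.
(a,b)_7: α=-1, u≡2; β=-1, v≡2 (mod 7); (2|7)=+1, (2|7)=+1; sign (−1)^1·+1^-1·+1^-1 = -1.
(a,b)_5: α=0, u≡4; β=2, v≡4 (mod 5); (4|5)=+1, (4|5)=+1; sign (−1)^0·+1^2·+1^0 = +1.
(a,b)_13: α=1, u≡8; β=1, v≡8 (mod 13); (8|13)=-1, (8|13)=-1; sign (−1)^0·-1^1·-1^1 = +1.
Ram(-10374, -91) = {2, 3, 7, ∞}; no ℚ_2-point on the conic.

[2, 3, 7, inf]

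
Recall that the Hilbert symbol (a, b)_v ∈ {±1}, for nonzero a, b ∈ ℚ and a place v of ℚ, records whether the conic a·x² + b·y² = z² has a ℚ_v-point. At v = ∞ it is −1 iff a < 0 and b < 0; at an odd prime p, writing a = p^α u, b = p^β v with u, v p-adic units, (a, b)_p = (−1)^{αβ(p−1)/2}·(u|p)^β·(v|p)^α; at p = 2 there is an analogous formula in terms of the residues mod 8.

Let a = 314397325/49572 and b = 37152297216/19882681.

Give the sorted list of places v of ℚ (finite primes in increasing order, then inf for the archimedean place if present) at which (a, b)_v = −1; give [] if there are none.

(a, b) ≡ (629, 969) mod (ℚ^×)²; places V = {2, 3, 5, 7, 11, 13, 17, 19, 37, 43, 53, ∞}.
(a,b)_17: α=-1, u≡10; β=1, v≡12 (mod 17); (10|17)=-1, (12|17)=-1; sign (−1)^0·-1^1·-1^-1 = +1.
(a,b)_13: α=0, u≡7; β=-2, v≡5 (mod 13); (7|13)=-1, (5|13)=-1; sign (−1)^0·-1^-2·-1^0 = +1.
(a,b)_7: α=0, u≡5; β=-6, v≡6 (mod 7); (5|7)=-1, (6|7)=-1; sign (−1)^0·-1^-6·-1^0 = +1.
(a,b)_37: α=1, u≡29; β=0, v≡33 (mod 37); (29|37)=-1, (33|37)=+1; sign (−1)^0·-1^0·+1^1 = +1.
(a,b)_19: α=0, u≡12; β=1, v≡12 (mod 19); (12|19)=-1, (12|19)=-1; sign (−1)^0·-1^1·-1^0 = -1.
(a,b)_43: α=0, u≡8; β=2, v≡38 (mod 43); (8|43)=-1, (38|43)=+1; sign (−1)^0·-1^2·+1^0 = +1.
(a,b)_∞: sgn(629)=+, sgn(969)=+, so +1.
(a,b)_53: α=2, u≡43; β=0, v≡1 (mod 53); (43|53)=+1, (1|53)=+1; sign (−1)^0·+1^0·+1^2 = +1.
(a,b)_2: α=-2, β=8; u≡5, v≡1 (mod 8); ε(u)ε(v)=0·0, αω(v)=-2·0, βω(u)=8·1; sum ≡ 0  ⇒  +1.
(a,b)_3: α=-6, u≡2; β=5, v≡2 (mod 3); (2|3)=-1, (2|3)=-1; sign (−1)^0·-1^5·-1^-6 = -1.
(a,b)_5: α=2, u≡4; β=0, v≡1 (mod 5); (4|5)=+1, (1|5)=+1; sign (−1)^0·+1^0·+1^2 = +1.
(a,b)_11: α=2, u≡8; β=0, v≡9 (mod 11); (8|11)=-1, (9|11)=+1; sign (−1)^0·-1^0·+1^2 = +1.
Ram(629, 969) = {3, 19}; no ℚ_3-point on the conic.

[3, 19]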